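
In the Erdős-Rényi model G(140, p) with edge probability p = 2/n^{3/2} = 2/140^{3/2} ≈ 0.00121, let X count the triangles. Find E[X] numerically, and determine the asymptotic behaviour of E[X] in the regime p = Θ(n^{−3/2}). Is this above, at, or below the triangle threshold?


Number of potential triangles: C(140, 3) = 447580.
Each occurs with probability p³ ≈ (0.00121)³ ≈ 1.76000e-09.
By linearity: E[X] = C(140, 3)·p³ ≈ 447580 · 1.76000e-09 ≈ 0.001.
Since α = 3/2 > 1, p = c/n^{3/2} = o(1/n) is below the triangle threshold p ~ 1/n. Asymptotically E[X] ~ (c³/6)·n^{3(1−α)} = (2³/6)·n^{-1.5} → 0, so by Markov's inequality G has no triangles w.h.p.

E[X] ≈ 0.001; in regime p = Θ(1/n^{3/2}) E[X] tends to 0 (below the triangle threshold p ~ 1/n).


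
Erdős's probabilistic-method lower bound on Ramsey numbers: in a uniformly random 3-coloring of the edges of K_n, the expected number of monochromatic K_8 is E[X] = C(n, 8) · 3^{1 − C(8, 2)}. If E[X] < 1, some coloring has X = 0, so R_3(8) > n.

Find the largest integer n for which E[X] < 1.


We need C(n, 8) · 3^{1 − 28} < 1, i.e. C(n, 8) < 3^{28 − 1} = 7625597484987.
Check values of n near the boundary:
  n = 155: C(155, 8) = 6876747915675; 6876747915675 < 7625597484987? YES
  n = 156: C(156, 8) = 7248464019225; 7248464019225 < 7625597484987? YES
  n = 157: C(157, 8) = 7637643295425; 7637643295425 < 7625597484987? NO
  n = 158: C(158, 8) = 8044984271181; 8044984271181 < 7625597484987? NO
  n = 159: C(159, 8) = 8471208603429; 8471208603429 < 7625597484987? NO
The largest n with C(n, 8) < 7625597484987 is n = 156 (where E[X] = 805384891025/847288609443 ≈ 0.9505437). Hence R_3(8) > 156, i.e. R_3(8) ≥ 157.

Largest n = 156; hence R_3(8) > 156.


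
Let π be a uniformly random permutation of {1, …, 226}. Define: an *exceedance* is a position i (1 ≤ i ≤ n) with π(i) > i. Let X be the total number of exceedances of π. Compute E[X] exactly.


Write X = Σ_{i=1}^{226} X_i, where X_i = 1_{π(i) > i}.
For each fixed i, π(i) is uniform over {1, …, 226} (marginal of a uniform permutation), so P[π(i) > i] = (n − i)/n. Summing: Σ_{i=1}^{226} (n − i)/n = (0 + 1 + … + 225)/226 = 226(226 − 1)/(2·226) = (226 − 1)/2.
Hence E[X] = Σ_{i=1}^{226} (226 − i)/226 = 225/2 ≈ 112.5000.

E[X] = 225/2 = 112.5000.


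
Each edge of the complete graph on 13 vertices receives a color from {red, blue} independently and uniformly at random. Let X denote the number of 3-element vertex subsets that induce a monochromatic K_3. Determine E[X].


Let X = Σ_S X_S over the C(13, 3) = 286 subsets S of size 3, where X_S = 1 if the K_3 on S is monochromatic.
For a fixed S, the K_3 on S has C(3, 2) = 3 edges. P[all 3 edges red] = (1/2)^3, and likewise for blue, so P[monochromatic] = 2·(1/2)^3 = 2^{1 − 3} = 1/4.
By linearity: E[X] = C(13, 3) · 2^{1 − 3} = 286 · 1/4 = 143/2.
Numerically: E[X] ≈ 71.500000.

E[X] = C(13,3)·2^(1−C(3,2)) = 143/2 ≈ 71.500000.


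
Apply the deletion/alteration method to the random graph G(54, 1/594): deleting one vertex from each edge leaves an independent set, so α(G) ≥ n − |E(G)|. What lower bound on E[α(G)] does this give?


E[|E(G)|] = C(54, 2)·p = 1431 · (1/594) = 53/22.
E[α(G)] ≥ n − E[|E(G)|] = 54 − 53/22 = 1135/22.
Numerically: ≈ 51.590909.
(This is only a lower bound; the true E[α(G)] may be larger.)

E[α(G)] ≥ 1135/22 ≈ 51.590909.


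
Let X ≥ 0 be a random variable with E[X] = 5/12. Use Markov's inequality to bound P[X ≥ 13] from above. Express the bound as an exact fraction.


μ = E[X] = 5/12, a = 13.
Markov: P[X ≥ 13] ≤ μ/a = (5/12)/13 = 5/156.
Numerically: ≈ 0.032051.
(Since a = 13 > μ = 0.416667, the bound 5/156 is < 1 and informative.)

P[X ≥ 13] ≤ 5/156 ≈ 0.032051.


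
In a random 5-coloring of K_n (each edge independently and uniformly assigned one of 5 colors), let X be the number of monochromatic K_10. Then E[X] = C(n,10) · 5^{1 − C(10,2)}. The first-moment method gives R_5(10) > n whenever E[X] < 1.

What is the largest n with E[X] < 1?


We need C(n, 10) · 5^{1 − 45} < 1, i.e. C(n, 10) < 5^{45 − 1} = 5684341886080801486968994140625.
Check values of n near the boundary:
  n = 5386: C(5386, 10) = 5613966214234562222231428510561; 5613966214234562222231428510561 < 5684341886080801486968994140625? YES
  n = 5387: C(5387, 10) = 5624406917627224603154306376491; 5624406917627224603154306376491 < 5684341886080801486968994140625? YES
  n = 5388: C(5388, 10) = 5634865093375880654852250419586; 5634865093375880654852250419586 < 5684341886080801486968994140625? YES
  n = 5389: C(5389, 10) = 5645340767466558997768874792926; 5645340767466558997768874792926 < 5684341886080801486968994140625? YES
  n = 5390: C(5390, 10) = 5655833965919099070255434039753; 5655833965919099070255434039753 < 5684341886080801486968994140625? YES
  n = 5391: C(5391, 10) = 5666344714787188828795213697883; 5666344714787188828795213697883 < 5684341886080801486968994140625? YES
  n = 5392: C(5392, 10) = 5676873040158402483252283957448; 5676873040158402483252283957448 < 5684341886080801486968994140625? YES
  n = 5393: C(5393, 10) = 5687418968154238267170642278008; 5687418968154238267170642278008 < 5684341886080801486968994140625? NO
  n = 5394: C(5394, 10) = 5697982524930156243149785372878; 5697982524930156243149785372878 < 5684341886080801486968994140625? NO
The largest n with C(n, 10) < 5684341886080801486968994140625 is n = 5392 (where E[X] = 5676873040158402483252283957448/5684341886080801486968994140625 ≈ 0.99869). Hence R_5(10) > 5392, i.e. R_5(10) ≥ 5393.

Largest n = 5392; hence R_5(10) > 5392.


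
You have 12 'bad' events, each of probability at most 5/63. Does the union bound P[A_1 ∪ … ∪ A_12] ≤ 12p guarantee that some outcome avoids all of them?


Union bound: P[∪_{i=1}^{12} A_i] ≤ Σ_i P[A_i] ≤ 12·p = 12·(5/63) = 20/21.
Numerically: 20/21 ≈ 0.952381.
Is 20/21 < 1? YES.
Since P[∪ A_i] ≤ 20/21 < 1, the complement has P[∩ A_i^c] ≥ 1 − 20/21 = 1/21 > 0, so some outcome avoids every A_i.

12·p = 20/21 ≈ 0.952381; existence CERTIFIED by the union bound.


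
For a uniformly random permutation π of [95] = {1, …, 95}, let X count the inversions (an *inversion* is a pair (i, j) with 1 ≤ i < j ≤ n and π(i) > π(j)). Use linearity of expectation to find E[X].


Write X = Σ X_I over the C(95, 2) = 4465 pairs i < j, with X_I the indicator of one inversion.
There are 4465 indicators.
For each fixed pair i < j, the values π(i) and π(j) are two distinct elements of {1, …, 95} in uniformly random order; by symmetry P[π(i) > π(j)] = 1/2.
By linearity: E[X] = 4465 · (1/2) = C(95, 2) · (1/2) = 4465/2 = 4465/2 ≈ 2232.50000.

E[X] = 4465/2 = 2232.50000.


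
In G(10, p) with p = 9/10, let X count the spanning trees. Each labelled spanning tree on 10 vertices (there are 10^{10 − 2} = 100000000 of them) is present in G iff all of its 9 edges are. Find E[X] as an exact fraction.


K_10 has 10^{10 − 2} = 100000000 labelled spanning trees.
For each such spanning tree H, let X_H = 1 if all 9 edges of H are present in G. Then P[X_H = 1] = p^{9} = (9/10)^{9} = 387420489/1000000000.
Summing the indicators: E[X] = Σ_H E[X_H] = 100000000 · p^{9} = 100000000 · 387420489/1000000000 = 387420489/10.
Numerically: E[X] ≈ 3.8742e+07.

E[X] = 100000000 · (9/10)^{9} = 387420489/10 ≈ 3.8742e+07.


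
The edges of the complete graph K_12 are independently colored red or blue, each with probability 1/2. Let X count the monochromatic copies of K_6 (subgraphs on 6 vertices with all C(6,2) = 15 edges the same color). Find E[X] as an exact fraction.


Let X = Σ_S X_S over the C(12, 6) = 924 subsets S of size 6, where X_S = 1 if the K_6 on S is monochromatic.
For a fixed S, the K_6 on S has C(6, 2) = 15 edges. P[all 15 edges red] = (1/2)^15, and likewise for blue, so P[monochromatic] = 2·(1/2)^15 = 2^{1 − 15} = 1/16384.
Summing: E[X] = C(12, 6) · 2^{1 − 15} = 924 · 1/16384 = 231/4096.
Numerically: E[X] ≈ 0.0564.

E[X] = C(12,6)·2^(1−C(6,2)) = 231/4096 ≈ 0.0564.


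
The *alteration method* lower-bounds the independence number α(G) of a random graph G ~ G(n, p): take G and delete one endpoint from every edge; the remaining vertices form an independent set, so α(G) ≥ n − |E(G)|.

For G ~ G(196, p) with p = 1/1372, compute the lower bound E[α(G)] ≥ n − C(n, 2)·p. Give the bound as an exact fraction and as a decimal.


E[|E(G)|] = C(196, 2)·p = 19110 · (1/1372) = 195/14.
E[α(G)] ≥ n − E[|E(G)|] = 196 − 195/14 = 2549/14.
Numerically: ≈ 182.071429.
(This is only a lower bound; the true E[α(G)] may be larger.)

E[α(G)] ≥ 2549/14 ≈ 182.071429.


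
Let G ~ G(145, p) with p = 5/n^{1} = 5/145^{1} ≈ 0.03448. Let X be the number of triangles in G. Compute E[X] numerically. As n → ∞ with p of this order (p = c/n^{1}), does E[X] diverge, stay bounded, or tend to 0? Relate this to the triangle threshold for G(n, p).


Number of potential triangles: C(145, 3) = 497640.
Each occurs with probability p³ ≈ (0.03448)³ ≈ 4.100209e-05.
By linearity: E[X] = C(145, 3)·p³ ≈ 497640 · 4.100209e-05 ≈ 20.4043.
Here α = 1, so p = 5/n is exactly at the triangle threshold p ~ 1/n. Asymptotically E[X] → c³/6 = 5³/6 = 125/6 ≈ 20.8333, a bounded constant. In this regime the triangle count is asymptotically Poisson(c³/6).

E[X] ≈ 20.4043; in regime p = Θ(1/n^{1}) E[X] stays bounded (at the triangle threshold p ~ 1/n).


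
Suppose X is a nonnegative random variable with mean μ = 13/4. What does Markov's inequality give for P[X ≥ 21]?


μ = E[X] = 13/4, a = 21.
Markov: P[X ≥ 21] ≤ μ/a = (13/4)/21 = 13/84.
Numerically: ≈ 0.154762.
(Since a = 21 > μ = 3.250000, the bound 13/84 is < 1 and informative.)

P[X ≥ 21] ≤ 13/84 ≈ 0.154762.


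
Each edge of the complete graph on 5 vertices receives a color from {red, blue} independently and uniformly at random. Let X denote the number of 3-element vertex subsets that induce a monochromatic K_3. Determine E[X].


Let X = Σ_S X_S over the C(5, 3) = 10 subsets S of size 3, where X_S = 1 if the K_3 on S is monochromatic.
For a fixed S, the K_3 on S has C(3, 2) = 3 edges. P[all 3 edges red] = (1/2)^3, and likewise for blue, so P[monochromatic] = 2·(1/2)^3 = 2^{1 − 3} = 1/4.
By linearity of expectation: E[X] = C(5, 3) · 2^{1 − 3} = 10 · 1/4 = 5/2.
Numerically: E[X] ≈ 2.500.

E[X] = C(5,3)·2^(1−C(3,2)) = 5/2 ≈ 2.500.


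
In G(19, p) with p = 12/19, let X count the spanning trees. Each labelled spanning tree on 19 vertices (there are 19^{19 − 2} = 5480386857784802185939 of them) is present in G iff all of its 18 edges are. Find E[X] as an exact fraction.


K_19 has 19^{19 − 2} = 5480386857784802185939 labelled spanning trees.
For each such spanning tree H, let X_H = 1 if all 18 edges of H are present in G. Then P[X_H = 1] = p^{18} = (12/19)^{18} = 26623333280885243904/104127350297911241532841.
By linearity of expectation: E[X] = Σ_H E[X_H] = 5480386857784802185939 · p^{18} = 5480386857784802185939 · 26623333280885243904/104127350297911241532841 = 26623333280885243904/19.
Numerically: E[X] ≈ 1.4e+18.

E[X] = 5480386857784802185939 · (12/19)^{18} = 26623333280885243904/19 ≈ 1.4e+18.


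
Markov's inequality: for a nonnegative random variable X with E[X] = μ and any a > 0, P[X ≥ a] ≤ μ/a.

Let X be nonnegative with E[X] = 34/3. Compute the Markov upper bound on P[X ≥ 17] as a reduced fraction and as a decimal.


μ = E[X] = 34/3, a = 17.
Markov: P[X ≥ 17] ≤ μ/a = (34/3)/17 = 2/3.
Numerically: ≈ 0.666667.
(Since a = 17 > μ = 11.333333, the bound 2/3 is < 1 and informative.)

P[X ≥ 17] ≤ 2/3 ≈ 0.666667.


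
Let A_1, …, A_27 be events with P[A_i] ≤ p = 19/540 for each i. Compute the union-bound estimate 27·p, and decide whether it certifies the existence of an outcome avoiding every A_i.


Union bound: P[∪_{i=1}^{27} A_i] ≤ Σ_i P[A_i] ≤ 27·p = 27·(19/540) = 19/20.
Numerically: 19/20 ≈ 0.950.
Is 19/20 < 1? YES.
Since P[∪ A_i] ≤ 19/20 < 1, the complement has P[∩ A_i^c] ≥ 1 − 19/20 = 1/20 > 0, so some outcome avoids every A_i.

27·p = 19/20 ≈ 0.950; existence CERTIFIED by the union bound.


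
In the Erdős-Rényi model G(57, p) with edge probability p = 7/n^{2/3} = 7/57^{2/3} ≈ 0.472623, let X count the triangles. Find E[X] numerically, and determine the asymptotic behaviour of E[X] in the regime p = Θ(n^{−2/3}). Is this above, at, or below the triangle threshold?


Number of potential triangles: C(57, 3) = 29260.
Each occurs with probability p³ ≈ (0.472623)³ ≈ 1.05570945e-01.
By linearity: E[X] = C(57, 3)·p³ ≈ 29260 · 1.05570945e-01 ≈ 3089.005848.
Since α = 2/3 < 1, p = c/n^{2/3} ≫ 1/n is above the triangle threshold p ~ 1/n. Asymptotically E[X] ~ (c³/6)·n^{3(1−α)} = (7³/6)·n^{1} → ∞; triangles are abundant w.h.p.

E[X] ≈ 3089.005848; in regime p = Θ(1/n^{2/3}) E[X] diverges (above the triangle threshold p ~ 1/n).


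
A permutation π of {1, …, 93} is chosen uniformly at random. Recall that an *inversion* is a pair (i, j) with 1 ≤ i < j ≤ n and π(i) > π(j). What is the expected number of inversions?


Write X = Σ X_I over the C(93, 2) = 4278 pairs i < j, with X_I the indicator of one inversion.
There are 4278 indicators.
For each fixed pair i < j, the values π(i) and π(j) are two distinct elements of {1, …, 93} in uniformly random order; by symmetry P[π(i) > π(j)] = 1/2.
By linearity: E[X] = 4278 · (1/2) = C(93, 2) · (1/2) = 4278/2 = 2139 ≈ 2139.0000.

E[X] = 2139 = 2139.0000.


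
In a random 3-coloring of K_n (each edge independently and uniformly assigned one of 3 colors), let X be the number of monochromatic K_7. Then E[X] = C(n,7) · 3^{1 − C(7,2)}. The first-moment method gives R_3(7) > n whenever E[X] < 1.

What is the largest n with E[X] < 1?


We need C(n, 7) · 3^{1 − 21} < 1, i.e. C(n, 7) < 3^{21 − 1} = 3486784401.
Check values of n near the boundary:
  n = 79: C(79, 7) = 2898753715; 2898753715 < 3486784401? YES
  n = 80: C(80, 7) = 3176716400; 3176716400 < 3486784401? YES
  n = 81: C(81, 7) = 3477216600; 3477216600 < 3486784401? YES
  n = 82: C(82, 7) = 3801756816; 3801756816 < 3486784401? NO
The largest n with C(n, 7) < 3486784401 is n = 81 (where E[X] = 42928600/43046721 ≈ 0.99726). Hence R_3(7) > 81, i.e. R_3(7) ≥ 82.

Largest n = 81; hence R_3(7) > 81.


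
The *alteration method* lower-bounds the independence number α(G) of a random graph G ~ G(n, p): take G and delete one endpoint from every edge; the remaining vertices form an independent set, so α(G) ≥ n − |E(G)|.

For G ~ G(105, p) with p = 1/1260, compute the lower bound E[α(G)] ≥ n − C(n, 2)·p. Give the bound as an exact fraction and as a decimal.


E[|E(G)|] = C(105, 2)·p = 5460 · (1/1260) = 13/3.
E[α(G)] ≥ n − E[|E(G)|] = 105 − 13/3 = 302/3.
Numerically: ≈ 100.666667.
(This is only a lower bound; the true E[α(G)] may be larger.)

E[α(G)] ≥ 302/3 ≈ 100.666667.


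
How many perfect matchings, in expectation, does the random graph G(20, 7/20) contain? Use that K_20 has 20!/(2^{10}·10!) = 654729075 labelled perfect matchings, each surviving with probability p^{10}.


K_20 has 20!/(2^{10}·10!) = 654729075 labelled perfect matchings.
For each such perfect matching H, let X_H = 1 if all 10 edges of H are present in G. Then P[X_H = 1] = p^{10} = (7/20)^{10} = 282475249/10240000000000.
Summing the indicators: E[X] = Σ_H E[X_H] = 654729075 · p^{10} = 654729075 · 282475249/10240000000000 = 7397790339526587/409600000000.
Numerically: E[X] ≈ 18061.

E[X] = 654729075 · (7/20)^{10} = 7397790339526587/409600000000 ≈ 18061.


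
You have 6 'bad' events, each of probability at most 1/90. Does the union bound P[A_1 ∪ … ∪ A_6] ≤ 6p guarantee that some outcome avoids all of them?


Union bound: P[∪_{i=1}^{6} A_i] ≤ Σ_i P[A_i] ≤ 6·p = 6·(1/90) = 1/15.
Numerically: 1/15 ≈ 0.0666667.
Is 1/15 < 1? YES.
Since P[∪ A_i] ≤ 1/15 < 1, the complement has P[∩ A_i^c] ≥ 1 − 1/15 = 14/15 > 0, so some outcome avoids every A_i.

6·p = 1/15 ≈ 0.0666667; existence CERTIFIED by the union bound.


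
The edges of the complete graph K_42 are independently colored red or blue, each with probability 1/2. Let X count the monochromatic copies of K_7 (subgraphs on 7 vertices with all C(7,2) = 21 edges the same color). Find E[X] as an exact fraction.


Let X = Σ_S X_S over the C(42, 7) = 26978328 subsets S of size 7, where X_S = 1 if the K_7 on S is monochromatic.
For a fixed S, the K_7 on S has C(7, 2) = 21 edges. P[all 21 edges red] = (1/2)^21, and likewise for blue, so P[monochromatic] = 2·(1/2)^21 = 2^{1 − 21} = 1/1048576.
By linearity: E[X] = C(42, 7) · 2^{1 − 21} = 26978328 · 1/1048576 = 3372291/131072.
Numerically: E[X] ≈ 25.728539.

E[X] = C(42,7)·2^(1−C(7,2)) = 3372291/131072 ≈ 25.728539.


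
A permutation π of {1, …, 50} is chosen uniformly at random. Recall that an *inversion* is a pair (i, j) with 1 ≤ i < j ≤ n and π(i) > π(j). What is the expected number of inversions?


Write X = Σ X_I over the C(50, 2) = 1225 pairs i < j, with X_I the indicator of one inversion.
There are 1225 indicators.
For each fixed pair i < j, the values π(i) and π(j) are two distinct elements of {1, …, 50} in uniformly random order; by symmetry P[π(i) > π(j)] = 1/2.
By linearity: E[X] = 1225 · (1/2) = C(50, 2) · (1/2) = 1225/2 = 1225/2 ≈ 612.50000.

E[X] = 1225/2 = 612.50000.


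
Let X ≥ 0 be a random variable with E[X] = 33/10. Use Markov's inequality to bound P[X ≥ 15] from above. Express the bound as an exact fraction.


μ = E[X] = 33/10, a = 15.
Markov: P[X ≥ 15] ≤ μ/a = (33/10)/15 = 11/50.
Numerically: ≈ 0.22000.
(Since a = 15 > μ = 3.30000, the bound 11/50 is < 1 and informative.)

P[X ≥ 15] ≤ 11/50 ≈ 0.22000.


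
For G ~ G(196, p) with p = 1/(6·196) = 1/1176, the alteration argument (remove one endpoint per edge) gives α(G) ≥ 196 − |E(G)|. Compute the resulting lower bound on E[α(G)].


E[|E(G)|] = C(196, 2)·p = 19110 · (1/1176) = 65/4.
E[α(G)] ≥ n − E[|E(G)|] = 196 − 65/4 = 719/4.
Numerically: ≈ 179.750000.
(This is only a lower bound; the true E[α(G)] may be larger.)

E[α(G)] ≥ 719/4 ≈ 179.750000.


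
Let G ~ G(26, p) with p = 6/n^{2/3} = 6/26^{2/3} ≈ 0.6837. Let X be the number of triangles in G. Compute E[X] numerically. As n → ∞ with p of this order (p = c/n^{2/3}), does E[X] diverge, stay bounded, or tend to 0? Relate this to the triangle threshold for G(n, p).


Number of potential triangles: C(26, 3) = 2600.
Each occurs with probability p³ ≈ (0.6837)³ ≈ 3.195266e-01.
By linearity: E[X] = C(26, 3)·p³ ≈ 2600 · 3.195266e-01 ≈ 830.7692.
Since α = 2/3 < 1, p = c/n^{2/3} ≫ 1/n is above the triangle threshold p ~ 1/n. Asymptotically E[X] ~ (c³/6)·n^{3(1−α)} = (6³/6)·n^{1} → ∞; triangles are abundant w.h.p.

E[X] ≈ 830.7692; in regime p = Θ(1/n^{2/3}) E[X] diverges (above the triangle threshold p ~ 1/n).


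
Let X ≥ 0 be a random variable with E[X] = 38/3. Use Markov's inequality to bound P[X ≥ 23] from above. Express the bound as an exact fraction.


μ = E[X] = 38/3, a = 23.
Markov: P[X ≥ 23] ≤ μ/a = (38/3)/23 = 38/69.
Numerically: ≈ 0.550725.
(Since a = 23 > μ = 12.666667, the bound 38/69 is < 1 and informative.)

P[X ≥ 23] ≤ 38/69 ≈ 0.550725.


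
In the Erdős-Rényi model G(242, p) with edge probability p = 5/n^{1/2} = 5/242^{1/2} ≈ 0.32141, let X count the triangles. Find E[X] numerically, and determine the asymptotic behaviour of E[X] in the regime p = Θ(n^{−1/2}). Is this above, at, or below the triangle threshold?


Number of potential triangles: C(242, 3) = 2332880.
Each occurs with probability p³ ≈ (0.32141)³ ≈ 3.3203737e-02.
By linearity: E[X] = C(242, 3)·p³ ≈ 2332880 · 3.3203737e-02 ≈ 77460.33376.
Since α = 1/2 < 1, p = c/n^{1/2} ≫ 1/n is above the triangle threshold p ~ 1/n. Asymptotically E[X] ~ (c³/6)·n^{3(1−α)} = (5³/6)·n^{1.5} → ∞; triangles are abundant w.h.p.

E[X] ≈ 77460.33376; in regime p = Θ(1/n^{1/2}) E[X] diverges (above the triangle threshold p ~ 1/n).


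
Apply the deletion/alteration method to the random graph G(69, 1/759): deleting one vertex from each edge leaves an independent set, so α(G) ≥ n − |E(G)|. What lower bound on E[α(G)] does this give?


E[|E(G)|] = C(69, 2)·p = 2346 · (1/759) = 34/11.
E[α(G)] ≥ n − E[|E(G)|] = 69 − 34/11 = 725/11.
Numerically: ≈ 65.90909.
(This is only a lower bound; the true E[α(G)] may be larger.)

E[α(G)] ≥ 725/11 ≈ 65.90909.


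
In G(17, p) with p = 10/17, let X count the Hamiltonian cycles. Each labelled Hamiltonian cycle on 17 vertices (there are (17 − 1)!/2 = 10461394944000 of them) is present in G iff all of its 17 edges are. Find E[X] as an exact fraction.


K_17 has (17 − 1)!/2 = 10461394944000 labelled Hamiltonian cycles.
For each such Hamiltonian cycle H, let X_H = 1 if all 17 edges of H are present in G. Then P[X_H = 1] = p^{17} = (10/17)^{17} = 100000000000000000/827240261886336764177.
Summing the indicators: E[X] = Σ_H E[X_H] = 10461394944000 · p^{17} = 10461394944000 · 100000000000000000/827240261886336764177 = 1046139494400000000000000000000/827240261886336764177.
Numerically: E[X] ≈ 1.265e+09.

E[X] = 10461394944000 · (10/17)^{17} = 1046139494400000000000000000000/827240261886336764177 ≈ 1.265e+09.


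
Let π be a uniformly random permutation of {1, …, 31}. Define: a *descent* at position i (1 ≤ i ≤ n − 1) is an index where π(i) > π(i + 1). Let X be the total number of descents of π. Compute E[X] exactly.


Write X = Σ X_I over i = 1, …, 30, with X_I the indicator of one descent.
There are 30 indicators.
For each fixed i, the pair (π(i), π(i+1)) is a uniformly random ordered pair of distinct values from {1, …, 31}; by symmetry P[π(i) > π(i+1)] = 1/2.
By linearity: E[X] = 30 · (1/2) = (31 − 1) · (1/2) = 15 ≈ 15.000000.

E[X] = 15 = 15.000000.


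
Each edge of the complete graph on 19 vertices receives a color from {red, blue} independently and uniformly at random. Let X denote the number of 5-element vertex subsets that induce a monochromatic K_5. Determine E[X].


Let X = Σ_S X_S over the C(19, 5) = 11628 subsets S of size 5, where X_S = 1 if the K_5 on S is monochromatic.
For a fixed S, the K_5 on S has C(5, 2) = 10 edges. P[all 10 edges red] = (1/2)^10, and likewise for blue, so P[monochromatic] = 2·(1/2)^10 = 2^{1 − 10} = 1/512.
By linearity of expectation: E[X] = C(19, 5) · 2^{1 − 10} = 11628 · 1/512 = 2907/128.
Numerically: E[X] ≈ 22.711.

E[X] = C(19,5)·2^(1−C(5,2)) = 2907/128 ≈ 22.711.


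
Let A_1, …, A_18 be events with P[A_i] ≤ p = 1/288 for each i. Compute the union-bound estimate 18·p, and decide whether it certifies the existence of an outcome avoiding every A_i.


Union bound: P[∪_{i=1}^{18} A_i] ≤ Σ_i P[A_i] ≤ 18·p = 18·(1/288) = 1/16.
Numerically: 1/16 ≈ 0.062.
Is 1/16 < 1? YES.
Since P[∪ A_i] ≤ 1/16 < 1, the complement has P[∩ A_i^c] ≥ 1 − 1/16 = 15/16 > 0, so some outcome avoids every A_i.

18·p = 1/16 ≈ 0.062; existence CERTIFIED by the union bound.


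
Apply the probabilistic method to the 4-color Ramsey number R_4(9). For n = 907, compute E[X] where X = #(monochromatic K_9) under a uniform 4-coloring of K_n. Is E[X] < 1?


E[X] = C(907, 9) · 4^{1 − 36} = 1100045734961417331175 · 4^{−35} = 1100045734961417331175/1180591620717411303424.
As a reduced fraction: E[X] = 1100045734961417331175/1180591620717411303424 ≈ 0.932.
Is E[X] < 1? YES.
Since E[X] < 1, there exists a 4-coloring of K_{907} with no monochromatic K_9; hence R_4(9) > 907.

E[X] = 1100045734961417331175/1180591620717411303424 ≈ 0.932; E[X] < 1, so R_4(9) > 907.


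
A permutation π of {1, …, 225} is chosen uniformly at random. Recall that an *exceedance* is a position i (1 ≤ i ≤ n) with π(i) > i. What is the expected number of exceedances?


Write X = Σ_{i=1}^{225} X_i, where X_i = 1_{π(i) > i}.
For each fixed i, π(i) is uniform over {1, …, 225} (marginal of a uniform permutation), so P[π(i) > i] = (n − i)/n. Summing: Σ_{i=1}^{225} (n − i)/n = (0 + 1 + … + 224)/225 = 225(225 − 1)/(2·225) = (225 − 1)/2.
Hence E[X] = Σ_{i=1}^{225} (225 − i)/225 = 112 ≈ 112.00000.

E[X] = 112 = 112.00000.


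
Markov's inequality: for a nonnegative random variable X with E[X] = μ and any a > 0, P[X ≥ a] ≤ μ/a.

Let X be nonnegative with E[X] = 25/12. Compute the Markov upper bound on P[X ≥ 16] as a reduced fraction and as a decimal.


μ = E[X] = 25/12, a = 16.
Markov: P[X ≥ 16] ≤ μ/a = (25/12)/16 = 25/192.
Numerically: ≈ 0.1302.
(Since a = 16 > μ = 2.0833, the bound 25/192 is < 1 and informative.)

P[X ≥ 16] ≤ 25/192 ≈ 0.1302.


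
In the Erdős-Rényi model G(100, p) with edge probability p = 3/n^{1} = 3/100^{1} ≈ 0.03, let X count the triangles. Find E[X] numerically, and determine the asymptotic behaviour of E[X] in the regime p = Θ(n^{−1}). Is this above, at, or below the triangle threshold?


Number of potential triangles: C(100, 3) = 161700.
Each occurs with probability p³ ≈ (0.03)³ ≈ 2.70000000e-05.
By linearity: E[X] = C(100, 3)·p³ ≈ 161700 · 2.70000000e-05 ≈ 4.365900.
Here α = 1, so p = 3/n is exactly at the triangle threshold p ~ 1/n. Asymptotically E[X] → c³/6 = 3³/6 = 9/2 ≈ 4.500000, a bounded constant. In this regime the triangle count is asymptotically Poisson(c³/6).

E[X] ≈ 4.365900; in regime p = Θ(1/n^{1}) E[X] stays bounded (at the triangle threshold p ~ 1/n).


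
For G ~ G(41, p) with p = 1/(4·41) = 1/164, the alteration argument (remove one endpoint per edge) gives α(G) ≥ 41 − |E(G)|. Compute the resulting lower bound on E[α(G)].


E[|E(G)|] = C(41, 2)·p = 820 · (1/164) = 5.
E[α(G)] ≥ n − E[|E(G)|] = 41 − 5 = 36.
Numerically: ≈ 36.00000.
(This is only a lower bound; the true E[α(G)] may be larger.)

E[α(G)] ≥ 36 ≈ 36.00000.


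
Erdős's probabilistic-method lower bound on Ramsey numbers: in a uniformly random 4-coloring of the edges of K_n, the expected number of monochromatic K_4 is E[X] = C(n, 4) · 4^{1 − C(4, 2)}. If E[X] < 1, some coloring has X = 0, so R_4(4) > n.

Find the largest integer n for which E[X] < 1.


We need C(n, 4) · 4^{1 − 6} < 1, i.e. C(n, 4) < 4^{6 − 1} = 1024.
Check values of n near the boundary:
  n = 11: C(11, 4) = 330; 330 < 1024? YES
  n = 12: C(12, 4) = 495; 495 < 1024? YES
  n = 13: C(13, 4) = 715; 715 < 1024? YES
  n = 14: C(14, 4) = 1001; 1001 < 1024? YES
  n = 15: C(15, 4) = 1365; 1365 < 1024? NO
  n = 16: C(16, 4) = 1820; 1820 < 1024? NO
  n = 17: C(17, 4) = 2380; 2380 < 1024? NO
The largest n with C(n, 4) < 1024 is n = 14 (where E[X] = 1001/1024 ≈ 0.9775). Hence R_4(4) > 14, i.e. R_4(4) ≥ 15.

Largest n = 14; hence R_4(4) > 14.


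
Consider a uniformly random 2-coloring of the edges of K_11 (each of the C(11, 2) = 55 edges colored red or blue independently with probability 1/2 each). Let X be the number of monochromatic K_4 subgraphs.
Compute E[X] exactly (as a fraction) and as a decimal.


Let X = Σ_S X_S over the C(11, 4) = 330 subsets S of size 4, where X_S = 1 if the K_4 on S is monochromatic.
For a fixed S, the K_4 on S has C(4, 2) = 6 edges. P[all 6 edges red] = (1/2)^6, and likewise for blue, so P[monochromatic] = 2·(1/2)^6 = 2^{1 − 6} = 1/32.
By linearity of expectation: E[X] = C(11, 4) · 2^{1 − 6} = 330 · 1/32 = 165/16.
Numerically: E[X] ≈ 10.31250.

E[X] = C(11,4)·2^(1−C(4,2)) = 165/16 ≈ 10.31250.


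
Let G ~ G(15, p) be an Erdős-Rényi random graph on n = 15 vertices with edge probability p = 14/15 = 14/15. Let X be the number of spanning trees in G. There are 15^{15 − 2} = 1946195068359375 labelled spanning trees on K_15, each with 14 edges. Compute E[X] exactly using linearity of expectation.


K_15 has 15^{15 − 2} = 1946195068359375 labelled spanning trees.
For each such spanning tree H, let X_H = 1 if all 14 edges of H are present in G. Then P[X_H = 1] = p^{14} = (14/15)^{14} = 11112006825558016/29192926025390625.
By linearity: E[X] = Σ_H E[X_H] = 1946195068359375 · p^{14} = 1946195068359375 · 11112006825558016/29192926025390625 = 11112006825558016/15.
Numerically: E[X] ≈ 7.408e+14.

E[X] = 1946195068359375 · (14/15)^{14} = 11112006825558016/15 ≈ 7.408e+14.


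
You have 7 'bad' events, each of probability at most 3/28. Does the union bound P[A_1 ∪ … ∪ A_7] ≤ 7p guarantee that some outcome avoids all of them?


Union bound: P[∪_{i=1}^{7} A_i] ≤ Σ_i P[A_i] ≤ 7·p = 7·(3/28) = 3/4.
Numerically: 3/4 ≈ 0.75000.
Is 3/4 < 1? YES.
Since P[∪ A_i] ≤ 3/4 < 1, the complement has P[∩ A_i^c] ≥ 1 − 3/4 = 1/4 > 0, so some outcome avoids every A_i.

7·p = 3/4 ≈ 0.75000; existence CERTIFIED by the union bound.


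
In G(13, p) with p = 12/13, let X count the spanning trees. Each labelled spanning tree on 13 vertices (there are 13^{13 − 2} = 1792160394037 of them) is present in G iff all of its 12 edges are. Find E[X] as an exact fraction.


K_13 has 13^{13 − 2} = 1792160394037 labelled spanning trees.
For each such spanning tree H, let X_H = 1 if all 12 edges of H are present in G. Then P[X_H = 1] = p^{12} = (12/13)^{12} = 8916100448256/23298085122481.
By linearity of expectation: E[X] = Σ_H E[X_H] = 1792160394037 · p^{12} = 1792160394037 · 8916100448256/23298085122481 = 8916100448256/13.
Numerically: E[X] ≈ 6.8585e+11.

E[X] = 1792160394037 · (12/13)^{12} = 8916100448256/13 ≈ 6.8585e+11.


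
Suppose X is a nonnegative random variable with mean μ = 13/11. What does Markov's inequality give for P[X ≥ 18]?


μ = E[X] = 13/11, a = 18.
Markov: P[X ≥ 18] ≤ μ/a = (13/11)/18 = 13/198.
Numerically: ≈ 0.06566.
(Since a = 18 > μ = 1.18182, the bound 13/198 is < 1 and informative.)

P[X ≥ 18] ≤ 13/198 ≈ 0.06566.


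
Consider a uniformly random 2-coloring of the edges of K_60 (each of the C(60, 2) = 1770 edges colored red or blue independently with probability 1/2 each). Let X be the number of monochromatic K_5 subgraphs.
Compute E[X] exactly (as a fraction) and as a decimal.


Let X = Σ_S X_S over the C(60, 5) = 5461512 subsets S of size 5, where X_S = 1 if the K_5 on S is monochromatic.
For a fixed S, the K_5 on S has C(5, 2) = 10 edges. P[all 10 edges red] = (1/2)^10, and likewise for blue, so P[monochromatic] = 2·(1/2)^10 = 2^{1 − 10} = 1/512.
By linearity: E[X] = C(60, 5) · 2^{1 − 10} = 5461512 · 1/512 = 682689/64.
Numerically: E[X] ≈ 10667.0156.

E[X] = C(60,5)·2^(1−C(5,2)) = 682689/64 ≈ 10667.0156.


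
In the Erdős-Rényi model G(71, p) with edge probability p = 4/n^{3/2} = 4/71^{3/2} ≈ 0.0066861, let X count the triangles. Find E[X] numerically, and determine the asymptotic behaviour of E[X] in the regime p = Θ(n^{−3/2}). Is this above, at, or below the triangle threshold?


Number of potential triangles: C(71, 3) = 57155.
Each occurs with probability p³ ≈ (0.0066861)³ ≈ 2.9889414e-07.
By linearity: E[X] = C(71, 3)·p³ ≈ 57155 · 2.9889414e-07 ≈ 0.01708.
Since α = 3/2 > 1, p = c/n^{3/2} = o(1/n) is below the triangle threshold p ~ 1/n. Asymptotically E[X] ~ (c³/6)·n^{3(1−α)} = (4³/6)·n^{-1.5} → 0, so by Markov's inequality G has no triangles w.h.p.

E[X] ≈ 0.01708; in regime p = Θ(1/n^{3/2}) E[X] tends to 0 (below the triangle threshold p ~ 1/n).


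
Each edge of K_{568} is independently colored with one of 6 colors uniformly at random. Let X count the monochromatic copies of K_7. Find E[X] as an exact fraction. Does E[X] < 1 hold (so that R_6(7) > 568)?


E[X] = C(568, 7) · 6^{1 − 21} = 3646611956239704 · 6^{−20} = 3646611956239704/3656158440062976.
As a reduced fraction: E[X] = 16882462760369/16926659444736 ≈ 0.9974.
Is E[X] < 1? YES.
Since E[X] < 1, there exists a 6-coloring of K_{568} with no monochromatic K_7; hence R_6(7) > 568.

E[X] = 16882462760369/16926659444736 ≈ 0.9974; E[X] < 1, so R_6(7) > 568.


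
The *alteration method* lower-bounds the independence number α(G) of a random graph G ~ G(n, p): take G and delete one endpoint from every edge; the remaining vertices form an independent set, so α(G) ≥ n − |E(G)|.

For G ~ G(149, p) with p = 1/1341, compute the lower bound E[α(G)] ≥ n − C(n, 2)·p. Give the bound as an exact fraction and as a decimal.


E[|E(G)|] = C(149, 2)·p = 11026 · (1/1341) = 74/9.
E[α(G)] ≥ n − E[|E(G)|] = 149 − 74/9 = 1267/9.
Numerically: ≈ 140.777778.
(This is only a lower bound; the true E[α(G)] may be larger.)

E[α(G)] ≥ 1267/9 ≈ 140.777778.


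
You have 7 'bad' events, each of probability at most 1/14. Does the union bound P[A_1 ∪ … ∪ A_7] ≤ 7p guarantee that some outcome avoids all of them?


Union bound: P[∪_{i=1}^{7} A_i] ≤ Σ_i P[A_i] ≤ 7·p = 7·(1/14) = 1/2.
Numerically: 1/2 ≈ 0.5000.
Is 1/2 < 1? YES.
Since P[∪ A_i] ≤ 1/2 < 1, the complement has P[∩ A_i^c] ≥ 1 − 1/2 = 1/2 > 0, so some outcome avoids every A_i.

7·p = 1/2 ≈ 0.5000; existence CERTIFIED by the union bound.


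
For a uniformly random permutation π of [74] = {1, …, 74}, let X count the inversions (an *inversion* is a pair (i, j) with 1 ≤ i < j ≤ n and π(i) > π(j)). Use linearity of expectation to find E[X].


Write X = Σ X_I over the C(74, 2) = 2701 pairs i < j, with X_I the indicator of one inversion.
There are 2701 indicators.
For each fixed pair i < j, the values π(i) and π(j) are two distinct elements of {1, …, 74} in uniformly random order; by symmetry P[π(i) > π(j)] = 1/2.
By linearity: E[X] = 2701 · (1/2) = C(74, 2) · (1/2) = 2701/2 = 2701/2 ≈ 1350.500000.

E[X] = 2701/2 = 1350.500000.


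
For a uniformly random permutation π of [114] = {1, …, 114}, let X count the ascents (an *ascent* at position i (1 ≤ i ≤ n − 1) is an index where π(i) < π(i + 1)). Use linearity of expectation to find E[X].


Write X = Σ X_I over i = 1, …, 113, with X_I the indicator of one ascent.
There are 113 indicators.
For each fixed i, the pair (π(i), π(i+1)) is a uniformly random ordered pair of distinct values from {1, …, 114}; by symmetry P[π(i) < π(i+1)] = 1/2.
By linearity: E[X] = 113 · (1/2) = (114 − 1) · (1/2) = 113/2 ≈ 56.500.

E[X] = 113/2 = 56.500.


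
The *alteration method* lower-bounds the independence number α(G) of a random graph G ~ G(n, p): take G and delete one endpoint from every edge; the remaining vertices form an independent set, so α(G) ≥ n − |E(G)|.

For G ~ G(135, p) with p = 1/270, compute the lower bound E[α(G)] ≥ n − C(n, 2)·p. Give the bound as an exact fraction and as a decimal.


E[|E(G)|] = C(135, 2)·p = 9045 · (1/270) = 67/2.
E[α(G)] ≥ n − E[|E(G)|] = 135 − 67/2 = 203/2.
Numerically: ≈ 101.500.
(This is only a lower bound; the true E[α(G)] may be larger.)

E[α(G)] ≥ 203/2 ≈ 101.500.


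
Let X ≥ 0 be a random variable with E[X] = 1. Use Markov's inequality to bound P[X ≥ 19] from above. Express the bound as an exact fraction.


μ = E[X] = 1, a = 19.
Markov: P[X ≥ 19] ≤ μ/a = (1)/19 = 1/19.
Numerically: ≈ 0.052632.
(Since a = 19 > μ = 1.000000, the bound 1/19 is < 1 and informative.)

P[X ≥ 19] ≤ 1/19 ≈ 0.052632.


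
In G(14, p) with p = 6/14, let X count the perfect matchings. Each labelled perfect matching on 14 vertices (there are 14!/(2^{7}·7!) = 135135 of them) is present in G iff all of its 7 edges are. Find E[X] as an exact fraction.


K_14 has 14!/(2^{7}·7!) = 135135 labelled perfect matchings.
For each such perfect matching H, let X_H = 1 if all 7 edges of H are present in G. Then P[X_H = 1] = p^{7} = (3/7)^{7} = 2187/823543.
Summing the indicators: E[X] = Σ_H E[X_H] = 135135 · p^{7} = 135135 · 2187/823543 = 42220035/117649.
Numerically: E[X] ≈ 359.

E[X] = 135135 · (3/7)^{7} = 42220035/117649 ≈ 359.


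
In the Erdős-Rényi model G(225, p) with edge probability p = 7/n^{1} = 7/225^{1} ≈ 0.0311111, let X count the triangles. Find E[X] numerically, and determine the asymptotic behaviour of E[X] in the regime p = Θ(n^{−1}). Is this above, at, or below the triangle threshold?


Number of potential triangles: C(225, 3) = 1873200.
Each occurs with probability p³ ≈ (0.0311111)³ ≈ 3.01124829e-05.
By linearity: E[X] = C(225, 3)·p³ ≈ 1873200 · 3.01124829e-05 ≈ 56.406703.
Here α = 1, so p = 7/n is exactly at the triangle threshold p ~ 1/n. Asymptotically E[X] → c³/6 = 7³/6 = 343/6 ≈ 57.166667, a bounded constant. In this regime the triangle count is asymptotically Poisson(c³/6).

E[X] ≈ 56.406703; in regime p = Θ(1/n^{1}) E[X] stays bounded (at the triangle threshold p ~ 1/n).


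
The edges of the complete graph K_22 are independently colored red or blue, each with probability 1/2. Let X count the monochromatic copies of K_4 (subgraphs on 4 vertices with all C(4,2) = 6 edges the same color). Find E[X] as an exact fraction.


Let X = Σ_S X_S over the C(22, 4) = 7315 subsets S of size 4, where X_S = 1 if the K_4 on S is monochromatic.
For a fixed S, the K_4 on S has C(4, 2) = 6 edges. P[all 6 edges red] = (1/2)^6, and likewise for blue, so P[monochromatic] = 2·(1/2)^6 = 2^{1 − 6} = 1/32.
Summing: E[X] = C(22, 4) · 2^{1 − 6} = 7315 · 1/32 = 7315/32.
Numerically: E[X] ≈ 228.59375.

E[X] = C(22,4)·2^(1−C(4,2)) = 7315/32 ≈ 228.59375.


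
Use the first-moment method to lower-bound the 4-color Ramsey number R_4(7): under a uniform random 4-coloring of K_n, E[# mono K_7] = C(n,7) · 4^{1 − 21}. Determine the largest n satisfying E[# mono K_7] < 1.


We need C(n, 7) · 4^{1 − 21} < 1, i.e. C(n, 7) < 4^{21 − 1} = 1099511627776.
Check values of n near the boundary:
  n = 174: C(174, 7) = 847879782984; 847879782984 < 1099511627776? YES
  n = 175: C(175, 7) = 883208107275; 883208107275 < 1099511627776? YES
  n = 176: C(176, 7) = 919790691600; 919790691600 < 1099511627776? YES
  n = 177: C(177, 7) = 957664425960; 957664425960 < 1099511627776? YES
  n = 178: C(178, 7) = 996867063280; 996867063280 < 1099511627776? YES
  n = 179: C(179, 7) = 1037437234460; 1037437234460 < 1099511627776? YES
  n = 180: C(180, 7) = 1079414463600; 1079414463600 < 1099511627776? YES
  n = 181: C(181, 7) = 1122839183400; 1122839183400 < 1099511627776? NO
  n = 182: C(182, 7) = 1167752750736; 1167752750736 < 1099511627776? NO
The largest n with C(n, 7) < 1099511627776 is n = 180 (where E[X] = 67463403975/68719476736 ≈ 0.982). Hence R_4(7) > 180, i.e. R_4(7) ≥ 181.

Largest n = 180; hence R_4(7) > 180.


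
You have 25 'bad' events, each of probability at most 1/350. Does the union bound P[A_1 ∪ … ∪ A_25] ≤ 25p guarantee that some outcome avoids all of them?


Union bound: P[∪_{i=1}^{25} A_i] ≤ Σ_i P[A_i] ≤ 25·p = 25·(1/350) = 1/14.
Numerically: 1/14 ≈ 0.07143.
Is 1/14 < 1? YES.
Since P[∪ A_i] ≤ 1/14 < 1, the complement has P[∩ A_i^c] ≥ 1 − 1/14 = 13/14 > 0, so some outcome avoids every A_i.

25·p = 1/14 ≈ 0.07143; existence CERTIFIED by the union bound.


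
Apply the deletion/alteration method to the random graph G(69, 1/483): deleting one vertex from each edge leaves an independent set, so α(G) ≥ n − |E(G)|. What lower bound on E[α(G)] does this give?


E[|E(G)|] = C(69, 2)·p = 2346 · (1/483) = 34/7.
E[α(G)] ≥ n − E[|E(G)|] = 69 − 34/7 = 449/7.
Numerically: ≈ 64.143.
(This is only a lower bound; the true E[α(G)] may be larger.)

E[α(G)] ≥ 449/7 ≈ 64.143.


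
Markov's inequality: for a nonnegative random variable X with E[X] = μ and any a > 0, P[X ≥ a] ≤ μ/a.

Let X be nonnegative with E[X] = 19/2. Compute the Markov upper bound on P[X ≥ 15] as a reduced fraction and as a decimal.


μ = E[X] = 19/2, a = 15.
Markov: P[X ≥ 15] ≤ μ/a = (19/2)/15 = 19/30.
Numerically: ≈ 0.63333.
(Since a = 15 > μ = 9.50000, the bound 19/30 is < 1 and informative.)

P[X ≥ 15] ≤ 19/30 ≈ 0.63333.


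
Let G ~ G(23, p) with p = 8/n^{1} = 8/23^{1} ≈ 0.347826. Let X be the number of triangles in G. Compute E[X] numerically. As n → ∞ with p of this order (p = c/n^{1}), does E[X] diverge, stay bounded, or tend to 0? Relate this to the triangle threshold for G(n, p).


Number of potential triangles: C(23, 3) = 1771.
Each occurs with probability p³ ≈ (0.347826)³ ≈ 4.20810389e-02.
By linearity: E[X] = C(23, 3)·p³ ≈ 1771 · 4.20810389e-02 ≈ 74.525520.
Here α = 1, so p = 8/n is exactly at the triangle threshold p ~ 1/n. Asymptotically E[X] → c³/6 = 8³/6 = 256/3 ≈ 85.333333, a bounded constant. In this regime the triangle count is asymptotically Poisson(c³/6).

E[X] ≈ 74.525520; in regime p = Θ(1/n^{1}) E[X] stays bounded (at the triangle threshold p ~ 1/n).
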